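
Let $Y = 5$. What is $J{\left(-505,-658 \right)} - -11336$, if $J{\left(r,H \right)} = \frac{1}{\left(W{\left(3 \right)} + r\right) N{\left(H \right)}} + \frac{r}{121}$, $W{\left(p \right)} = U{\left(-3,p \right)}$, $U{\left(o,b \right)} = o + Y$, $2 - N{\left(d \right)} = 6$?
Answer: $\frac{2758755933}{243452} \approx 11332.0$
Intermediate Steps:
$N{\left(d \right)} = -4$ ($N{\left(d \right)} = 2 - 6 = -4$)
$U{\left(o,b \right)} = 5 + o$ ($U{\left(o,b \right)} = o + 5 = 5 + o$)
$W{\left(p \right)} = 2$ ($W{\left(p \right)} = 5 - 3 = 2$)
$J{\left(r,H \right)} = - \frac{1}{4 \left(2 + r\right)} + \frac{r}{121}$ ($J{\left(r,H \right)} = \frac{1}{\left(2 + r\right) \left(-4\right)} + \frac{r}{121} = \frac{1}{2 + r} \left(- \frac{1}{4}\right) + r \frac{1}{121} = - \frac{1}{4 \left(2 + r\right)} + \frac{r}{121}$)
$J{\left(-505,-658 \right)} - -11336 = \frac{-121 + 4 \left(-505\right)^{2} + 8 \left(-505\right)}{484 \left(2 - 505\right)} - -11336 = \frac{-121 + 4 \cdot 255025 - 4040}{484 \left(-503\right)} + 11336 = \frac{1}{484} \left(- \frac{1}{503}\right) \left(-121 + 1020100 - 4040\right) + 11336 = \frac{1}{484} \left(- \frac{1}{503}\right) 1015939 + 11336 = - \frac{1015939}{243452} + 11336 = \frac{2758755933}{243452}$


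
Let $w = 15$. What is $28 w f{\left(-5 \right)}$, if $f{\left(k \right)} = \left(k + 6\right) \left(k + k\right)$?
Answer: $-4200$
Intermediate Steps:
$f{\left(k \right)} = 2 k \left(6 + k\right)$ ($f{\left(k \right)} = \left(6 + k\right) 2 k = 2 k \left(6 + k\right)$)
$28 w f{\left(-5 \right)} = 28 \cdot 15 \cdot 2 \left(-5\right) \left(6 - 5\right) = 420 \cdot 2 \left(-5\right) 1 = 420 \left(-10\right) = -4200$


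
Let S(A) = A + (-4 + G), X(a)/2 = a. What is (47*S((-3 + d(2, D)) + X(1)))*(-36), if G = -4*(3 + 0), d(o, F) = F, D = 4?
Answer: 21996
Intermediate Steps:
X(a) = 2*a
G = -12 (G = -4*3 = -12)
S(A) = -16 + A (S(A) = A + (-4 - 12) = A - 16 = -16 + A)
(47*S((-3 + d(2, D)) + X(1)))*(-36) = (47*(-16 + ((-3 + 4) + 2*1)))*(-36) = (47*(-16 + (1 + 2)))*(-36) = (47*(-16 + 3))*(-36) = (47*(-13))*(-36) = -611*(-36) = 21996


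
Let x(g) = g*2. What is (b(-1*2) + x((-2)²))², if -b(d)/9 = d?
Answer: 676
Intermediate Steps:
b(d) = -9*d
x(g) = 2*g
(b(-1*2) + x((-2)²))² = (-(-9)*2 + 2*(-2)²)² = (-9*(-2) + 2*4)² = (18 + 8)² = 26² = 676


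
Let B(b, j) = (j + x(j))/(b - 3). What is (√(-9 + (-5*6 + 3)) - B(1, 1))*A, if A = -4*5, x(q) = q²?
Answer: -20 - 120*I ≈ -20.0 - 120.0*I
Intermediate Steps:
B(b, j) = (j + j²)/(-3 + b) (B(b, j) = (j + j²)/(b - 3) = (j + j²)/(-3 + b))
A = -20
(√(-9 + (-5*6 + 3)) - B(1, 1))*A = (√(-9 + (-5*6 + 3)) - (1 + 1)/(-3 + 1))*(-20) = (√(-9 + (-30 + 3)) - 2/(-2))*(-20) = (√(-9 - 27) - (-1)*2/2)*(-20) = (√(-36) - 1*(-1))*(-20) = (6*I + 1)*(-20) = (1 + 6*I)*(-20) = -20 - 120*I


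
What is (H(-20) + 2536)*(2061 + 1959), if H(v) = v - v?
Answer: 10194720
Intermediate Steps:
H(v) = 0
(H(-20) + 2536)*(2061 + 1959) = (0 + 2536)*(2061 + 1959) = 2536*4020 = 10194720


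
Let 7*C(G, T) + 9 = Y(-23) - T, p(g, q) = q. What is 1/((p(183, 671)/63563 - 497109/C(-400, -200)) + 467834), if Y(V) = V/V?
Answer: 4068032/1829435667109 ≈ 2.2237e-6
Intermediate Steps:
Y(V) = 1
C(G, T) = -8/7 - T/7 (C(G, T) = -9/7 + (1 - T)/7 = -9/7 + (1/7 - T/7) = -8/7 - T/7)
1/((p(183, 671)/63563 - 497109/C(-400, -200)) + 467834) = 1/((671/63563 - 497109/(-8/7 - 1/7*(-200))) + 467834) = 1/((671*(1/63563) - 497109/(-8/7 + 200/7)) + 467834) = 1/((671/63563 - 497109/192/7) + 467834) = 1/((671/63563 - 497109*7/192) + 467834) = 1/((671/63563 - 1159921/64) + 467834) = 1/(-73728015579/4068032 + 467834) = 1/(1829435667109/4068032) = 4068032/1829435667109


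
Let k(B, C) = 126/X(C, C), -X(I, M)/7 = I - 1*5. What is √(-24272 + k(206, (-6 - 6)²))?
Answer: I*√468961814/139 ≈ 155.8*I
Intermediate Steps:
X(I, M) = 35 - 7*I (X(I, M) = -7*(I - 1*5) = -7*(I - 5) = -7*(-5 + I) = 35 - 7*I)
k(B, C) = 126/(35 - 7*C)
√(-24272 + k(206, (-6 - 6)²)) = √(-24272 - 18/(-5 + (-6 - 6)²)) = √(-24272 - 18/(-5 + (-12)²)) = √(-24272 - 18/(-5 + 144)) = √(-24272 - 18/139) = √(-3373826/139) = I*√468961814/139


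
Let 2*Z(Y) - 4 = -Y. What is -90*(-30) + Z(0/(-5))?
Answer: 2702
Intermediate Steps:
Z(Y) = 2 - Y/2 (Z(Y) = 2 + (-Y)/2 = 2 - Y/2)
-90*(-30) + Z(0/(-5)) = -90*(-30) + (2 - 0/(-5)) = 2700 + (2 - 0*(-1)/5) = 2700 + (2 - 1/2*0) = 2700 + (2 + 0) = 2700 + 2 = 2702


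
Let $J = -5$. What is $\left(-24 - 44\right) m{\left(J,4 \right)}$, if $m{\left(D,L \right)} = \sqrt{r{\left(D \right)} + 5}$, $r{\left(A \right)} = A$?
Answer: $0$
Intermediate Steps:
$m{\left(D,L \right)} = \sqrt{5 + D}$ ($m{\left(D,L \right)} = \sqrt{D + 5} = \sqrt{5 + D}$)
$\left(-24 - 44\right) m{\left(J,4 \right)} = \left(-24 - 44\right) \sqrt{5 - 5} = - 68 \sqrt{0} = \left(-68\right) 0 = 0$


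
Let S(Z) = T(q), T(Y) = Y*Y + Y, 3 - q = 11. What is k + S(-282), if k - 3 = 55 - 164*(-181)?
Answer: 29798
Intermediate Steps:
q = -8 (q = 3 - 1*11 = 3 - 11 = -8)
T(Y) = Y + Y² (T(Y) = Y² + Y = Y + Y²)
S(Z) = 56 (S(Z) = -8*(1 - 8) = -8*(-7) = 56)
k = 29742 (k = 3 + (55 - 164*(-181)) = 3 + (55 + 29684) = 3 + 29739 = 29742)
k + S(-282) = 29742 + 56 = 29798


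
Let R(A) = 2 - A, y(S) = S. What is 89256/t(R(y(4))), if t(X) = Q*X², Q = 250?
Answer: 11157/125 ≈ 89.256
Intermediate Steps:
t(X) = 250*X²
89256/t(R(y(4))) = 89256/((250*(2 - 1*4)²)) = 89256/((250*(2 - 4)²)) = 89256/((250*(-2)²)) = 89256/((250*4)) = 89256/1000 = 89256*(1/1000) = 11157/125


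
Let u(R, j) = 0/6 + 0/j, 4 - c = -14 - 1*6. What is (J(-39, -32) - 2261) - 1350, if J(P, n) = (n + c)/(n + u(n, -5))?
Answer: -14443/4 ≈ -3610.8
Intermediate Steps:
c = 24 (c = 4 - (-14 - 1*6) = 4 - (-14 - 6) = 4 - 1*(-20) = 4 + 20 = 24)
u(R, j) = 0 (u(R, j) = 0*(1/6) + 0 = 0 + 0 = 0)
J(P, n) = (24 + n)/n (J(P, n) = (n + 24)/(n + 0) = (24 + n)/n)
(J(-39, -32) - 2261) - 1350 = ((24 - 32)/(-32) - 2261) - 1350 = (-1/32*(-8) - 2261) - 1350 = (1/4 - 2261) - 1350 = -9043/4 - 1350 = -14443/4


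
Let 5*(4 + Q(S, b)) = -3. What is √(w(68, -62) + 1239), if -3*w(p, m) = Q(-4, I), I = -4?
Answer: 4*√17445/15 ≈ 35.221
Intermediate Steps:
Q(S, b) = -23/5 (Q(S, b) = -4 + (⅕)*(-3) = -4 - ⅗ = -23/5)
w(p, m) = 23/15 (w(p, m) = -⅓*(-23/5) = 23/15)
√(w(68, -62) + 1239) = √(23/15 + 1239) = √(18608/15) = 4*√17445/15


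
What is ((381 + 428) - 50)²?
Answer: 576081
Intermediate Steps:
((381 + 428) - 50)² = (809 - 50)² = 759² = 576081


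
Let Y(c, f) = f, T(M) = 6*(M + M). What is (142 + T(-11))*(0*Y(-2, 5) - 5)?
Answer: -50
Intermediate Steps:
T(M) = 12*M (T(M) = 6*(2*M) = 12*M)
(142 + T(-11))*(0*Y(-2, 5) - 5) = (142 + 12*(-11))*(0*5 - 5) = (142 - 132)*(0 - 5) = 10*(-5) = -50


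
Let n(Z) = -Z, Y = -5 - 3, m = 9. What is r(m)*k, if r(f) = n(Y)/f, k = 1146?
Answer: 3056/3 ≈ 1018.7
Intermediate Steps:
Y = -8
r(f) = 8/f (r(f) = (-1*(-8))/f = 8/f)
r(m)*k = (8/9)*1146 = 3056/3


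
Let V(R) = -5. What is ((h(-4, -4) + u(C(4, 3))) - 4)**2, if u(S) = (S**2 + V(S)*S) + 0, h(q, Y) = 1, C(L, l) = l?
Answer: 81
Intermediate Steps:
u(S) = S**2 - 5*S (u(S) = (S**2 - 5*S) + 0 = S**2 - 5*S)
((h(-4, -4) + u(C(4, 3))) - 4)**2 = ((1 + 3*(-5 + 3)) - 4)**2 = ((1 + 3*(-2)) - 4)**2 = ((1 - 6) - 4)**2 = (-5 - 4)**2 = (-9)**2 = 81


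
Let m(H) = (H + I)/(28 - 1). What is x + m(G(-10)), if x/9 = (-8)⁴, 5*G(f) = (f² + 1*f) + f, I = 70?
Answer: 995414/27 ≈ 36867.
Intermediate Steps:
G(f) = f²/5 + 2*f/5 (G(f) = ((f² + 1*f) + f)/5 = ((f² + f) + f)/5 = ((f + f²) + f)/5 = (f² + 2*f)/5 = f²/5 + 2*f/5)
m(H) = 70/27 + H/27 (m(H) = (H + 70)/(28 - 1) = (70 + H)/27 = (70 + H)*(1/27) = 70/27 + H/27)
x = 36864 (x = 9*(-8)⁴ = 9*4096 = 36864)
x + m(G(-10)) = 36864 + (70/27 + ((⅕)*(-10)*(2 - 10))/27) = 36864 + (70/27 + ((⅕)*(-10)*(-8))/27) = 36864 + (70/27 + (1/27)*16) = 36864 + (70/27 + 16/27) = 36864 + 86/27 = 995414/27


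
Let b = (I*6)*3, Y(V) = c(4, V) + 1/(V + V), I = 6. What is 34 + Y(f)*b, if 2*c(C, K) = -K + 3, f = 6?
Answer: -119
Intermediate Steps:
c(C, K) = 3/2 - K/2 (c(C, K) = (-K + 3)/2 = (3 - K)/2 = 3/2 - K/2)
Y(V) = 3/2 + 1/(2*V) - V/2 (Y(V) = (3/2 - V/2) + 1/(V + V) = (3/2 - V/2) + 1/(2*V) = 3/2 + 1/(2*V) - V/2)
b = 108 (b = (6*6)*3 = 36*3 = 108)
34 + Y(f)*b = 34 + ((1/2)*(1 + 6*(3 - 1*6))/6)*108 = 34 + ((1/2)*(1/6)*(1 + 6*(3 - 6)))*108 = 34 + ((1/2)*(1/6)*(1 + 6*(-3)))*108 = 34 + ((1/2)*(1/6)*(1 - 18))*108 = 34 + ((1/2)*(1/6)*(-17))*108 = 34 - 17/12*108 = 34 - 153 = -119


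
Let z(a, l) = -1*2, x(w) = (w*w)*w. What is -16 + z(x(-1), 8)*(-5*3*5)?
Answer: 134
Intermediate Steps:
x(w) = w³ (x(w) = w²*w = w³)
z(a, l) = -2
-16 + z(x(-1), 8)*(-5*3*5) = -16 - 2*(-5*3)*5 = -16 - (-30)*5 = -16 - 2*(-75) = -16 + 150 = 134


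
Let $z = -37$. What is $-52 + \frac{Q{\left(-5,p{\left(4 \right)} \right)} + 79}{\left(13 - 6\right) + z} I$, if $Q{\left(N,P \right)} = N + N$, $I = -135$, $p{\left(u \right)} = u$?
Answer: $\frac{517}{2} \approx 258.5$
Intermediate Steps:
$Q{\left(N,P \right)} = 2 N$
$-52 + \frac{Q{\left(-5,p{\left(4 \right)} \right)} + 79}{\left(13 - 6\right) + z} I = -52 + \frac{2 \left(-5\right) + 79}{\left(13 - 6\right) - 37} \left(-135\right) = -52 + \frac{-10 + 79}{\left(13 - 6\right) - 37} \left(-135\right) = -52 + \frac{69}{7 - 37} \left(-135\right) = -52 + \frac{69}{-30} \left(-135\right) = -52 + 69 \left(- \frac{1}{30}\right) \left(-135\right) = -52 - - \frac{621}{2} = -52 + \frac{621}{2} = \frac{517}{2}$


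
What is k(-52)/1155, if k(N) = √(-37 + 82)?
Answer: √5/385 ≈ 0.0058080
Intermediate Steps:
k(N) = 3*√5 (k(N) = √45 = 3*√5)
k(-52)/1155 = (3*√5)/1155 = (3*√5)*(1/1155) = √5/385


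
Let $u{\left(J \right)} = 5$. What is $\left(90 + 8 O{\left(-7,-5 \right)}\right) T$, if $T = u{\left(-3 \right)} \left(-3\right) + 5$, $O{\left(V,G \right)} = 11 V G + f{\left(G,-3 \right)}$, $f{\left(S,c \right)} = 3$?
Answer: $-31940$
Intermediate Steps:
$O{\left(V,G \right)} = 3 + 11 G V$ ($O{\left(V,G \right)} = 11 V G + 3 = 11 G V + 3 = 3 + 11 G V$)
$T = -10$ ($T = 5 \left(-3\right) + 5 = -15 + 5 = -10$)
$\left(90 + 8 O{\left(-7,-5 \right)}\right) T = \left(90 + 8 \left(3 + 11 \left(-5\right) \left(-7\right)\right)\right) \left(-10\right) = \left(90 + 8 \left(3 + 385\right)\right) \left(-10\right) = \left(90 + 8 \cdot 388\right) \left(-10\right) = \left(90 + 3104\right) \left(-10\right) = 3194 \left(-10\right) = -31940$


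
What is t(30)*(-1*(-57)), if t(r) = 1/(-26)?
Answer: -57/26 ≈ -2.1923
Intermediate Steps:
t(r) = -1/26
t(30)*(-1*(-57)) = -(-1)*(-57)/26 = -1/26*57 = -57/26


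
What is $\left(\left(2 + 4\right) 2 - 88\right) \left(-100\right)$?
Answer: $7600$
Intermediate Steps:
$\left(\left(2 + 4\right) 2 - 88\right) \left(-100\right) = \left(6 \cdot 2 - 88\right) \left(-100\right) = \left(12 - 88\right) \left(-100\right) = \left(-76\right) \left(-100\right) = 7600$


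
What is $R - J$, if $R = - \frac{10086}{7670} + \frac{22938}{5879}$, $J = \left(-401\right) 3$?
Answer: $\frac{27181115328}{22545965} \approx 1205.6$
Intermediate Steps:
$J = -1203$
$R = \frac{58319433}{22545965}$ ($R = \left(-10086\right) \frac{1}{7670} + 22938 \cdot \frac{1}{5879} = - \frac{5043}{3835} + \frac{22938}{5879} = \frac{58319433}{22545965} \approx 2.5867$)
$R - J = \frac{58319433}{22545965} - -1203 = \frac{58319433}{22545965} + 1203 = \frac{27181115328}{22545965}$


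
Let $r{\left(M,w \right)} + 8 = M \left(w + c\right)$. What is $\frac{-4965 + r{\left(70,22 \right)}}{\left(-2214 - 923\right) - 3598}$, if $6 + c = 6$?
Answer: $\frac{3433}{6735} \approx 0.50973$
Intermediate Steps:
$c = 0$ ($c = -6 + 6 = 0$)
$r{\left(M,w \right)} = -8 + M w$ ($r{\left(M,w \right)} = -8 + M \left(w + 0\right) = -8 + M w$)
$\frac{-4965 + r{\left(70,22 \right)}}{\left(-2214 - 923\right) - 3598} = \frac{-4965 + \left(-8 + 70 \cdot 22\right)}{\left(-2214 - 923\right) - 3598} = \frac{-4965 + \left(-8 + 1540\right)}{\left(-2214 - 923\right) - 3598} = \frac{-4965 + 1532}{-3137 - 3598} = - \frac{3433}{-6735} = \left(-3433\right) \left(- \frac{1}{6735}\right) = \frac{3433}{6735}$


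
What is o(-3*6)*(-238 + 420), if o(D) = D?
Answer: -3276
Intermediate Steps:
o(-3*6)*(-238 + 420) = (-3*6)*(-238 + 420) = -18*182 = -3276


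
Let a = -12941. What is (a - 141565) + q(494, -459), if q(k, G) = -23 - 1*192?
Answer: -154721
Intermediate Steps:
q(k, G) = -215 (q(k, G) = -23 - 192 = -215)
(a - 141565) + q(494, -459) = (-12941 - 141565) - 215 = -154506 - 215 = -154721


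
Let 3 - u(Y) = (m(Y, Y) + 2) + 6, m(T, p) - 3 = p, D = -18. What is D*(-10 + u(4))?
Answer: 396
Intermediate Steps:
m(T, p) = 3 + p
u(Y) = -8 - Y (u(Y) = 3 - (((3 + Y) + 2) + 6) = 3 - ((5 + Y) + 6) = 3 - (11 + Y) = 3 + (-11 - Y) = -8 - Y)
D*(-10 + u(4)) = -18*(-10 + (-8 - 1*4)) = -18*(-10 + (-8 - 4)) = -18*(-10 - 12) = -18*(-22) = 396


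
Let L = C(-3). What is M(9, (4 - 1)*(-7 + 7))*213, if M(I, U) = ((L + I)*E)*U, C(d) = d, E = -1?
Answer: 0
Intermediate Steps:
L = -3
M(I, U) = U*(3 - I) (M(I, U) = ((-3 + I)*(-1))*U = (3 - I)*U = U*(3 - I))
M(9, (4 - 1)*(-7 + 7))*213 = (((4 - 1)*(-7 + 7))*(3 - 1*9))*213 = ((3*0)*(3 - 9))*213 = (0*(-6))*213 = 0*213 = 0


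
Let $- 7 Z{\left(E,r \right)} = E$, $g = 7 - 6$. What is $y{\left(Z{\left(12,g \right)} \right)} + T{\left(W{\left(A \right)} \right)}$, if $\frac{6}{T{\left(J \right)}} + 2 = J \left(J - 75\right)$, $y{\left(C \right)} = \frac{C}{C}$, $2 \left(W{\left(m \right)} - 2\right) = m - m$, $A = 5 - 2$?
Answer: $\frac{71}{74} \approx 0.95946$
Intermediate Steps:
$g = 1$
$A = 3$
$Z{\left(E,r \right)} = - \frac{E}{7}$
$W{\left(m \right)} = 2$ ($W{\left(m \right)} = 2 + \frac{m - m}{2} = 2 + \frac{1}{2} \cdot 0 = 2 + 0 = 2$)
$y{\left(C \right)} = 1$
$T{\left(J \right)} = \frac{6}{-2 + J \left(-75 + J\right)}$ ($T{\left(J \right)} = \frac{6}{-2 + J \left(J - 75\right)} = \frac{6}{-2 + J \left(-75 + J\right)}$)
$y{\left(Z{\left(12,g \right)} \right)} + T{\left(W{\left(A \right)} \right)} = 1 + \frac{6}{-2 + 2^{2} - 150} = 1 + \frac{6}{-2 + 4 - 150} = 1 + \frac{6}{-148} = 1 + 6 \left(- \frac{1}{148}\right) = 1 - \frac{3}{74} = \frac{71}{74}$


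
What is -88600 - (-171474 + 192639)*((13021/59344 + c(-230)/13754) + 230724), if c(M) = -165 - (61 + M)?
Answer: -1992944381076359605/408108688 ≈ -4.8834e+9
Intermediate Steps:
c(M) = -226 - M (c(M) = -165 + (-61 - M) = -226 - M)
-88600 - (-171474 + 192639)*((13021/59344 + c(-230)/13754) + 230724) = -88600 - (-171474 + 192639)*((13021/59344 + (-226 - 1*(-230))/13754) + 230724) = -88600 - 21165*((13021*(1/59344) + (-226 + 230)*(1/13754)) + 230724) = -88600 - 21165*((13021/59344 + 4*(1/13754)) + 230724) = -88600 - 21165*((13021/59344 + 2/6877) + 230724) = -88600 - 21165*(89664105/408108688 + 230724) = -88600 - 21165*94160558594217/408108688 = -88600 - 1*1992908222646602805/408108688 = -88600 - 1992908222646602805/408108688 = -1992944381076359605/408108688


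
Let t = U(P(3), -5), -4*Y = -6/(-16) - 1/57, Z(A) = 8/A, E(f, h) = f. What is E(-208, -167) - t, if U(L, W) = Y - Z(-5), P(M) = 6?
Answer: -1910737/9120 ≈ -209.51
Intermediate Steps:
Y = -163/1824 (Y = -(-6/(-16) - 1/57)/4 = -(-6*(-1/16) - 1*1/57)/4 = -(3/8 - 1/57)/4 = -¼*163/456 = -163/1824 ≈ -0.089364)
U(L, W) = 13777/9120 (U(L, W) = -163/1824 - 8/(-5) = -163/1824 - 8*(-1)/5 = -163/1824 - 1*(-8/5) = -163/1824 + 8/5 = 13777/9120)
t = 13777/9120 ≈ 1.5106
E(-208, -167) - t = -208 - 1*13777/9120 = -208 - 13777/9120 = -1910737/9120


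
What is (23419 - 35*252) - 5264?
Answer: 9335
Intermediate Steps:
(23419 - 35*252) - 5264 = (23419 - 8820) - 5264 = 14599 - 5264 = 9335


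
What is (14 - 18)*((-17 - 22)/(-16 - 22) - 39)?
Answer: 2886/19 ≈ 151.89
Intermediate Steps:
(14 - 18)*((-17 - 22)/(-16 - 22) - 39) = -4*(-39/(-38) - 39) = -4*(-39*(-1/38) - 39) = -4*(39/38 - 39) = -4*(-1443/38) = 2886/19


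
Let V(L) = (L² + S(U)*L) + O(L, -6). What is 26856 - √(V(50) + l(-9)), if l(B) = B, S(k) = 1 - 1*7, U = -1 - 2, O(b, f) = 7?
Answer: 26856 - √2198 ≈ 26809.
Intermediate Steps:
U = -3
S(k) = -6 (S(k) = 1 - 7 = -6)
V(L) = 7 + L² - 6*L (V(L) = (L² - 6*L) + 7 = 7 + L² - 6*L)
26856 - √(V(50) + l(-9)) = 26856 - √((7 + 50² - 6*50) - 9) = 26856 - √((7 + 2500 - 300) - 9) = 26856 - √(2207 - 9) = 26856 - √2198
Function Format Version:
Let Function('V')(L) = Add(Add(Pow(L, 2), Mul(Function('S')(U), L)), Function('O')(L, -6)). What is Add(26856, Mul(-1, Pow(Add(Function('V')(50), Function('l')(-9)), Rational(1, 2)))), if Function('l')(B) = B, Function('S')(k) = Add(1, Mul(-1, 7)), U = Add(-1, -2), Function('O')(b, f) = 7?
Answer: Add(26856, Mul(-1, Pow(2198, Rational(1, 2)))) ≈ 26809.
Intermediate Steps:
U = -3
Function('S')(k) = -6 (Function('S')(k) = Add(1, -7) = -6)
Function('V')(L) = Add(7, Pow(L, 2), Mul(-6, L)) (Function('V')(L) = Add(Add(Pow(L, 2), Mul(-6, L)), 7) = Add(7, Pow(L, 2), Mul(-6, L)))
Add(26856, Mul(-1, Pow(Add(Function('V')(50), Function('l')(-9)), Rational(1, 2)))) = Add(26856, Mul(-1, Pow(Add(Add(7, Pow(50, 2), Mul(-6, 50)), -9), Rational(1, 2)))) = Add(26856, Mul(-1, Pow(Add(Add(7, 2500, -300), -9), Rational(1, 2)))) = Add(26856, Mul(-1, Pow(Add(2207, -9), Rational(1, 2)))) = Add(26856, Mul(-1, Pow(2198, Rational(1, 2))))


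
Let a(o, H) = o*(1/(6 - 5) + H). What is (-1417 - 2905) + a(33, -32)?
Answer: -5345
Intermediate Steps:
a(o, H) = o*(1 + H) (a(o, H) = o*(1/1 + H) = o*(1 + H))
(-1417 - 2905) + a(33, -32) = (-1417 - 2905) + 33*(1 - 32) = -4322 + 33*(-31) = -4322 - 1023 = -5345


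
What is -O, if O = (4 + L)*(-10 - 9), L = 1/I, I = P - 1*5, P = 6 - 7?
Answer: 437/6 ≈ 72.833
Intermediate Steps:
P = -1
I = -6 (I = -1 - 1*5 = -1 - 5 = -6)
L = -⅙ (L = 1/(-6) = -⅙ ≈ -0.16667)
O = -437/6 (O = (4 - ⅙)*(-10 - 9) = (23/6)*(-19) = -437/6 ≈ -72.833)
-O = -1*(-437/6) = 437/6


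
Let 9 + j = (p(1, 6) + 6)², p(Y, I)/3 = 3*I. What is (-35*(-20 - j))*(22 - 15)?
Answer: 884695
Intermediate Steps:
p(Y, I) = 9*I (p(Y, I) = 3*(3*I) = 9*I)
j = 3591 (j = -9 + (9*6 + 6)² = -9 + (54 + 6)² = -9 + 60² = -9 + 3600 = 3591)
(-35*(-20 - j))*(22 - 15) = (-35*(-20 - 1*3591))*(22 - 15) = -35*(-20 - 3591)*7 = -35*(-3611)*7 = 126385*7 = 884695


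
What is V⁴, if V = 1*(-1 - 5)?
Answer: 1296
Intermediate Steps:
V = -6 (V = 1*(-6) = -6)
V⁴ = (-6)⁴ = 1296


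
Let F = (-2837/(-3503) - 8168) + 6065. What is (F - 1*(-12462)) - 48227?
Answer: -132648767/3503 ≈ -37867.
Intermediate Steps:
F = -7363972/3503 (F = (-2837*(-1/3503) - 8168) + 6065 = (2837/3503 - 8168) + 6065 = -28609667/3503 + 6065 = -7363972/3503 ≈ -2102.2)
(F - 1*(-12462)) - 48227 = (-7363972/3503 - 1*(-12462)) - 48227 = (-7363972/3503 + 12462) - 48227 = 36290414/3503 - 48227 = -132648767/3503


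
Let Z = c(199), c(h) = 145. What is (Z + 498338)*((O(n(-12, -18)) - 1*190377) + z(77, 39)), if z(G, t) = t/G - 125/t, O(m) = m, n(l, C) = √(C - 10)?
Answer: -94995944357835/1001 + 996966*I*√7 ≈ -9.4901e+10 + 2.6377e+6*I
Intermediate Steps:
n(l, C) = √(-10 + C)
z(G, t) = -125/t + t/G
Z = 145
(Z + 498338)*((O(n(-12, -18)) - 1*190377) + z(77, 39)) = (145 + 498338)*((√(-10 - 18) - 1*190377) + (-125/39 + 39/77)) = 498483*((√(-28) - 190377) + (-125*1/39 + 39*(1/77))) = 498483*((2*I*√7 - 190377) + (-125/39 + 39/77)) = 498483*((-190377 + 2*I*√7) - 8104/3003) = 498483*(-571710235/3003 + 2*I*√7) = -94995944357835/1001 + 996966*I*√7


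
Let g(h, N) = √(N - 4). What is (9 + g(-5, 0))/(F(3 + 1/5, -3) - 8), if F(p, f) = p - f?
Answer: -5 - 10*I/9 ≈ -5.0 - 1.1111*I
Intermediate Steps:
g(h, N) = √(-4 + N)
(9 + g(-5, 0))/(F(3 + 1/5, -3) - 8) = (9 + √(-4 + 0))/(((3 + 1/5) - 1*(-3)) - 8) = (9 + √(-4))/(((3 + 1*(⅕)) + 3) - 8) = (9 + 2*I)/(((3 + ⅕) + 3) - 8) = (9 + 2*I)/((16/5 + 3) - 8) = (9 + 2*I)/(31/5 - 8) = (9 + 2*I)/(-9/5) = -5*(9 + 2*I)/9 = -5 - 10*I/9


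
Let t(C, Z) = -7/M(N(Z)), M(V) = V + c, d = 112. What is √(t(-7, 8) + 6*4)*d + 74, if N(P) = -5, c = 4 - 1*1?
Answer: 74 + 56*√110 ≈ 661.33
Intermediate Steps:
c = 3 (c = 4 - 1 = 3)
M(V) = 3 + V (M(V) = V + 3 = 3 + V)
t(C, Z) = 7/2 (t(C, Z) = -7/(3 - 5) = -7/(-2) = -7*(-½) = 7/2)
√(t(-7, 8) + 6*4)*d + 74 = √(7/2 + 6*4)*112 + 74 = √(7/2 + 24)*112 + 74 = √(55/2)*112 + 74 = (√110/2)*112 + 74 = 56*√110 + 74 = 74 + 56*√110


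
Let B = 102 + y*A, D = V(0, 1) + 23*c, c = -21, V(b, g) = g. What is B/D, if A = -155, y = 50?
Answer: 3824/241 ≈ 15.867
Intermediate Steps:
D = -482 (D = 1 + 23*(-21) = 1 - 483 = -482)
B = -7648 (B = 102 + 50*(-155) = 102 - 7750 = -7648)
B/D = -7648/(-482) = -7648*(-1/482) = 3824/241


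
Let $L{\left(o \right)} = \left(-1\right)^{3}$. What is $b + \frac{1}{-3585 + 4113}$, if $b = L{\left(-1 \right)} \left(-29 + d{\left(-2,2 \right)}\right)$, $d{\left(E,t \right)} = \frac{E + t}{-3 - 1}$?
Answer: $\frac{15313}{528} \approx 29.002$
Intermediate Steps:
$L{\left(o \right)} = -1$
$d{\left(E,t \right)} = - \frac{E}{4} - \frac{t}{4}$ ($d{\left(E,t \right)} = \frac{E + t}{-4} = \left(E + t\right) \left(- \frac{1}{4}\right) = - \frac{E}{4} - \frac{t}{4}$)
$b = 29$ ($b = - (-29 - 0) = - (-29 + \left(\frac{1}{2} - \frac{1}{2}\right)) = - (-29 + 0) = \left(-1\right) \left(-29\right) = 29$)
$b + \frac{1}{-3585 + 4113} = 29 + \frac{1}{-3585 + 4113} = 29 + \frac{1}{528} = \frac{15313}{528}$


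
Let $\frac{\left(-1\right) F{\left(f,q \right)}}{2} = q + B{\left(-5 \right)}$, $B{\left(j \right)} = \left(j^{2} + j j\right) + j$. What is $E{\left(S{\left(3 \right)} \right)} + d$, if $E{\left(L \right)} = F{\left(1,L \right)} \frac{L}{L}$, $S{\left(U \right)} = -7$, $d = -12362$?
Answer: $-12438$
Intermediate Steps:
$B{\left(j \right)} = j + 2 j^{2}$ ($B{\left(j \right)} = \left(j^{2} + j^{2}\right) + j = 2 j^{2} + j = j + 2 j^{2}$)
$F{\left(f,q \right)} = -90 - 2 q$ ($F{\left(f,q \right)} = - 2 \left(q - 5 \left(1 + 2 \left(-5\right)\right)\right) = - 2 \left(q - 5 \left(1 - 10\right)\right) = - 2 \left(q - -45\right) = - 2 \left(q + 45\right) = - 2 \left(45 + q\right) = -90 - 2 q$)
$E{\left(L \right)} = -90 - 2 L$ ($E{\left(L \right)} = \left(-90 - 2 L\right) \frac{L}{L} = \left(-90 - 2 L\right) 1 = -90 - 2 L$)
$E{\left(S{\left(3 \right)} \right)} + d = \left(-90 - -14\right) - 12362 = \left(-90 + 14\right) - 12362 = -76 - 12362 = -12438$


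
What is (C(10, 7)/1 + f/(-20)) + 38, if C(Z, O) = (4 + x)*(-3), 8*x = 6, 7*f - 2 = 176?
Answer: 3147/140 ≈ 22.479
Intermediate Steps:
f = 178/7 (f = 2/7 + (1/7)*176 = 2/7 + 176/7 = 178/7 ≈ 25.429)
x = 3/4 (x = (1/8)*6 = 3/4 ≈ 0.75000)
C(Z, O) = -57/4 (C(Z, O) = (4 + 3/4)*(-3) = (19/4)*(-3) = -57/4)
(C(10, 7)/1 + f/(-20)) + 38 = (-57/4/1 + (178/7)/(-20)) + 38 = (-57/4*1 + (178/7)*(-1/20)) + 38 = (-57/4 - 89/70) + 38 = -2173/140 + 38 = 3147/140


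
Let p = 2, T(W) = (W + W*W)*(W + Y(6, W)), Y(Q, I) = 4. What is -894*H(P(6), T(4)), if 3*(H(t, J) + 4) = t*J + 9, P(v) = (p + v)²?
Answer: -3050626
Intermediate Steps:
T(W) = (4 + W)*(W + W²) (T(W) = (W + W*W)*(W + 4) = (W + W²)*(4 + W) = (4 + W)*(W + W²))
P(v) = (2 + v)²
H(t, J) = -1 + J*t/3 (H(t, J) = -4 + (t*J + 9)/3 = -4 + (J*t + 9)/3 = -4 + (9 + J*t)/3 = -4 + (3 + J*t/3) = -1 + J*t/3)
-894*H(P(6), T(4)) = -894*(-1 + (4*(4 + 4² + 5*4))*(2 + 6)²/3) = -894*(-1 + (⅓)*(4*(4 + 16 + 20))*8²) = -894*(-1 + (⅓)*(4*40)*64) = -894*(-1 + (⅓)*160*64) = -894*(-1 + 10240/3) = -894*10237/3 = -3050626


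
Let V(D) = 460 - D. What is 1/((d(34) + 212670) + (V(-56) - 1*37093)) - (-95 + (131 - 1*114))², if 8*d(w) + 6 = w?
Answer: -2142742210/352193 ≈ -6084.0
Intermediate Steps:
d(w) = -¾ + w/8
1/((d(34) + 212670) + (V(-56) - 1*37093)) - (-95 + (131 - 1*114))² = 1/(((-¾ + (⅛)*34) + 212670) + ((460 - 1*(-56)) - 1*37093)) - (-95 + (131 - 1*114))² = 1/(((-¾ + 17/4) + 212670) + ((460 + 56) - 37093)) - (-95 + (131 - 114))² = 1/((7/2 + 212670) + (516 - 37093)) - (-95 + 17)² = 1/(425347/2 - 36577) - 1*(-78)² = 1/(352193/2) - 1*6084 = 2/352193 - 6084 = -2142742210/352193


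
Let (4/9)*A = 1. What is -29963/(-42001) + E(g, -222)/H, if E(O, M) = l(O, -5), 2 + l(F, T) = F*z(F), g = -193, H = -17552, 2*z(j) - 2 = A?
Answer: 4345761905/5897612416 ≈ 0.73687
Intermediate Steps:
A = 9/4 (A = (9/4)*1 = 9/4 ≈ 2.2500)
z(j) = 17/8 (z(j) = 1 + (½)*(9/4) = 1 + 9/8 = 17/8)
l(F, T) = -2 + 17*F/8 (l(F, T) = -2 + F*(17/8) = -2 + 17*F/8)
E(O, M) = -2 + 17*O/8
-29963/(-42001) + E(g, -222)/H = -29963/(-42001) + (-2 + (17/8)*(-193))/(-17552) = -29963*(-1/42001) + (-2 - 3281/8)*(-1/17552) = 29963/42001 - 3297/8*(-1/17552) = 29963/42001 + 3297/140416 = 4345761905/5897612416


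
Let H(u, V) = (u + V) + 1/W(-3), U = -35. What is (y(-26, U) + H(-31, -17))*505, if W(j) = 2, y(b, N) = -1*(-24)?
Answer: -23735/2 ≈ -11868.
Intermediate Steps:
y(b, N) = 24
H(u, V) = 1/2 + V + u (H(u, V) = (u + V) + 1/2 = (V + u) + 1/2 = 1/2 + V + u)
(y(-26, U) + H(-31, -17))*505 = (24 + (1/2 - 17 - 31))*505 = (24 - 95/2)*505 = -47/2*505 = -23735/2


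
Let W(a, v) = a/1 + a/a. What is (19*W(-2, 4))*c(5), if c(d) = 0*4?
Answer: 0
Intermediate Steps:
c(d) = 0
W(a, v) = 1 + a (W(a, v) = a*1 + 1 = a + 1 = 1 + a)
(19*W(-2, 4))*c(5) = (19*(1 - 2))*0 = (19*(-1))*0 = -19*0 = 0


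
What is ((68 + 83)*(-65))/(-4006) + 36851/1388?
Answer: 80624163/2780164 ≈ 29.000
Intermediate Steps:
((68 + 83)*(-65))/(-4006) + 36851/1388 = (151*(-65))*(-1/4006) + 36851*(1/1388) = -9815*(-1/4006) + 36851/1388 = 9815/4006 + 36851/1388 = 80624163/2780164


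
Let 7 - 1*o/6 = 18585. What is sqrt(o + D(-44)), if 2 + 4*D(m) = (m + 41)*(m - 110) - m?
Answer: I*sqrt(111342) ≈ 333.68*I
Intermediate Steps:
o = -111468 (o = 42 - 6*18585 = 42 - 111510 = -111468)
D(m) = -1/2 - m/4 + (-110 + m)*(41 + m)/4 (D(m) = -1/2 + ((m + 41)*(m - 110) - m)/4 = -1/2 + ((41 + m)*(-110 + m) - m)/4 = -1/2 + ((-110 + m)*(41 + m) - m)/4 = -1/2 + (-m + (-110 + m)*(41 + m))/4 = -1/2 + (-m/4 + (-110 + m)*(41 + m)/4) = -1/2 - m/4 + (-110 + m)*(41 + m)/4)
sqrt(o + D(-44)) = sqrt(-111468 + (-1128 - 35/2*(-44) + (1/4)*(-44)**2)) = sqrt(-111468 + (-1128 + 770 + (1/4)*1936)) = sqrt(-111468 + (-1128 + 770 + 484)) = sqrt(-111468 + 126) = sqrt(-111342) = I*sqrt(111342)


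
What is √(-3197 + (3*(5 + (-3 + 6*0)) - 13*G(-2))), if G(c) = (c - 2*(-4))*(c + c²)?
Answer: I*√3347 ≈ 57.853*I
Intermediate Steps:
G(c) = (8 + c)*(c + c²) (G(c) = (c + 8)*(c + c²) = (8 + c)*(c + c²))
√(-3197 + (3*(5 + (-3 + 6*0)) - 13*G(-2))) = √(-3197 + (3*(5 + (-3 + 6*0)) - (-26)*(8 + (-2)² + 9*(-2)))) = √(-3197 + (3*(5 + (-3 + 0)) - (-26)*(8 + 4 - 18))) = √(-3197 + (3*(5 - 3) - (-26)*(-6))) = √(-3197 + (3*2 - 13*12)) = √(-3197 + (6 - 156)) = √(-3197 - 150) = √(-3347) = I*√3347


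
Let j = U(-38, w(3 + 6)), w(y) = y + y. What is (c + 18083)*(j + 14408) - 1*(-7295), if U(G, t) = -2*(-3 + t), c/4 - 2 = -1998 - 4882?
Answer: -135562867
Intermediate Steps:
w(y) = 2*y
c = -27512 (c = 8 + 4*(-1998 - 4882) = 8 + 4*(-6880) = 8 - 27520 = -27512)
U(G, t) = 6 - 2*t
j = -30 (j = 6 - 4*(3 + 6) = 6 - 4*9 = 6 - 2*18 = 6 - 36 = -30)
(c + 18083)*(j + 14408) - 1*(-7295) = (-27512 + 18083)*(-30 + 14408) - 1*(-7295) = -9429*14378 + 7295 = -135570162 + 7295 = -135562867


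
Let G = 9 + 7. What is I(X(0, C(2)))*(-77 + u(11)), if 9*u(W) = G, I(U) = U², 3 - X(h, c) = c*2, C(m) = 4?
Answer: -16925/9 ≈ -1880.6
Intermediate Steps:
X(h, c) = 3 - 2*c (X(h, c) = 3 - c*2 = 3 - 2*c)
G = 16
u(W) = 16/9 (u(W) = (⅑)*16 = 16/9)
I(X(0, C(2)))*(-77 + u(11)) = (3 - 2*4)²*(-77 + 16/9) = (3 - 8)²*(-677/9) = (-5)²*(-677/9) = 25*(-677/9) = -16925/9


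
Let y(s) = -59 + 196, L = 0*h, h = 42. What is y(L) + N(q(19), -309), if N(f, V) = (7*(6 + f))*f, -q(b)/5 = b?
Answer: 59322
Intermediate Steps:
q(b) = -5*b
N(f, V) = f*(42 + 7*f) (N(f, V) = (42 + 7*f)*f = f*(42 + 7*f))
L = 0 (L = 0*42 = 0)
y(s) = 137
y(L) + N(q(19), -309) = 137 + 7*(-5*19)*(6 - 5*19) = 137 + 7*(-95)*(6 - 95) = 137 + 7*(-95)*(-89) = 137 + 59185 = 59322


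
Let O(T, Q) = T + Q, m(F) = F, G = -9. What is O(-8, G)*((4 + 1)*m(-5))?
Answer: 425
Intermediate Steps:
O(T, Q) = Q + T
O(-8, G)*((4 + 1)*m(-5)) = (-9 - 8)*((4 + 1)*(-5)) = -85*(-5) = -17*(-25) = 425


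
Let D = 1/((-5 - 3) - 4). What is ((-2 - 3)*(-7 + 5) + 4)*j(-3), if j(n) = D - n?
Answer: 245/6 ≈ 40.833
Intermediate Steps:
D = -1/12 (D = 1/(-8 - 4) = 1/(-12) = -1/12 ≈ -0.083333)
j(n) = -1/12 - n
((-2 - 3)*(-7 + 5) + 4)*j(-3) = ((-2 - 3)*(-7 + 5) + 4)*(-1/12 - 1*(-3)) = (-5*(-2) + 4)*(-1/12 + 3) = (10 + 4)*(35/12) = 14*(35/12) = 245/6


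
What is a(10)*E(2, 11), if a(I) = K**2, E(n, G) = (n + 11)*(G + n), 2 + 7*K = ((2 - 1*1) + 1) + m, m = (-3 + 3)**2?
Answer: 0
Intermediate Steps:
m = 0 (m = 0**2 = 0)
K = 0 (K = -2/7 + (((2 - 1*1) + 1) + 0)/7 = -2/7 + (((2 - 1) + 1) + 0)/7 = -2/7 + ((1 + 1) + 0)/7 = -2/7 + (2 + 0)/7 = -2/7 + (1/7)*2 = -2/7 + 2/7 = 0)
E(n, G) = (11 + n)*(G + n)
a(I) = 0 (a(I) = 0**2 = 0)
a(10)*E(2, 11) = 0*(2**2 + 11*11 + 11*2 + 11*2) = 0*(4 + 121 + 22 + 22) = 0*169 = 0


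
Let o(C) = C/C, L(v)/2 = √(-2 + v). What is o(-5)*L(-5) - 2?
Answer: -2 + 2*I*√7 ≈ -2.0 + 5.2915*I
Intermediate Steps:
L(v) = 2*√(-2 + v)
o(C) = 1
o(-5)*L(-5) - 2 = 1*(2*√(-2 - 5)) - 2 = 1*(2*√(-7)) - 2 = 1*(2*(I*√7)) - 2 = 1*(2*I*√7) - 2 = 2*I*√7 - 2 = -2 + 2*I*√7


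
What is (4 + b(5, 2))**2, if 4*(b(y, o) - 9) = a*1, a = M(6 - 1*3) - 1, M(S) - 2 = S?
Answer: 196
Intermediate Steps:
M(S) = 2 + S
a = 4 (a = (2 + (6 - 1*3)) - 1 = (2 + (6 - 3)) - 1 = (2 + 3) - 1 = 5 - 1 = 4)
b(y, o) = 10 (b(y, o) = 9 + (4*1)/4 = 9 + (1/4)*4 = 9 + 1 = 10)
(4 + b(5, 2))**2 = (4 + 10)**2 = 14**2 = 196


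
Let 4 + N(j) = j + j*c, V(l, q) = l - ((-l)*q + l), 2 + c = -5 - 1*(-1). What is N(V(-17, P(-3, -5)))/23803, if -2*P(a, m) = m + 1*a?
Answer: 336/23803 ≈ 0.014116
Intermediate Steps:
P(a, m) = -a/2 - m/2 (P(a, m) = -(m + 1*a)/2 = -(m + a)/2 = -(a + m)/2 = -a/2 - m/2)
c = -6 (c = -2 + (-5 - 1*(-1)) = -2 + (-5 + 1) = -2 - 4 = -6)
V(l, q) = l*q (V(l, q) = l - (-l*q + l) = l - (l - l*q) = l + (-l + l*q) = l*q)
N(j) = -4 - 5*j (N(j) = -4 + (j + j*(-6)) = -4 + (j - 6*j) = -4 - 5*j)
N(V(-17, P(-3, -5)))/23803 = (-4 - (-85)*(-1/2*(-3) - 1/2*(-5)))/23803 = (-4 - (-85)*(3/2 + 5/2))*(1/23803) = (-4 - (-85)*4)*(1/23803) = (-4 - 5*(-68))*(1/23803) = (-4 + 340)*(1/23803) = 336*(1/23803) = 336/23803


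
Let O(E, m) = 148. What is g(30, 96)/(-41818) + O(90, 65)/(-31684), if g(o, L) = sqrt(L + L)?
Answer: -37/7921 - 4*sqrt(3)/20909 ≈ -0.0050025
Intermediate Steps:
g(o, L) = sqrt(2)*sqrt(L) (g(o, L) = sqrt(2*L) = sqrt(2)*sqrt(L))
g(30, 96)/(-41818) + O(90, 65)/(-31684) = (sqrt(2)*sqrt(96))/(-41818) + 148/(-31684) = (sqrt(2)*(4*sqrt(6)))*(-1/41818) + 148*(-1/31684) = (8*sqrt(3))*(-1/41818) - 37/7921 = -4*sqrt(3)/20909 - 37/7921 = -37/7921 - 4*sqrt(3)/20909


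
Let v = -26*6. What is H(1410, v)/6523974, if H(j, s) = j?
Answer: 235/1087329 ≈ 0.00021613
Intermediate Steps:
v = -156
H(1410, v)/6523974 = 1410/6523974 = 1410*(1/6523974) = 235/1087329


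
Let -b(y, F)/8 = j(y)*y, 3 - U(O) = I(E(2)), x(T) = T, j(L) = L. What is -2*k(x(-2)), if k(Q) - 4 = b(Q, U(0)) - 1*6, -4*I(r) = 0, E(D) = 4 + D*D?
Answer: 68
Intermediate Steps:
E(D) = 4 + D**2
I(r) = 0 (I(r) = -1/4*0 = 0)
U(O) = 3 (U(O) = 3 - 1*0 = 3 + 0 = 3)
b(y, F) = -8*y**2 (b(y, F) = -8*y*y = -8*y**2)
k(Q) = -2 - 8*Q**2 (k(Q) = 4 + (-8*Q**2 - 1*6) = 4 + (-8*Q**2 - 6) = 4 + (-6 - 8*Q**2) = -2 - 8*Q**2)
-2*k(x(-2)) = -2*(-2 - 8*(-2)**2) = -2*(-2 - 8*4) = -2*(-2 - 32) = -2*(-34) = 68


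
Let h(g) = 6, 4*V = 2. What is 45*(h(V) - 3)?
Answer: 135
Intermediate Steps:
V = ½ (V = (¼)*2 = ½ ≈ 0.50000)
45*(h(V) - 3) = 45*(6 - 3) = 45*3 = 135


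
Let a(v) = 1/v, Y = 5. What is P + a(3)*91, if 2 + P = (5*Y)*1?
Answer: 160/3 ≈ 53.333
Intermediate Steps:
P = 23 (P = -2 + (5*5)*1 = -2 + 25*1 = -2 + 25 = 23)
P + a(3)*91 = 23 + 91/3 = 160/3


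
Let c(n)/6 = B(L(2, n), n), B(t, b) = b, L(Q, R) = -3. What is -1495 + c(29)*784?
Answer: 134921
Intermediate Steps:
c(n) = 6*n
-1495 + c(29)*784 = -1495 + (6*29)*784 = -1495 + 174*784 = -1495 + 136416 = 134921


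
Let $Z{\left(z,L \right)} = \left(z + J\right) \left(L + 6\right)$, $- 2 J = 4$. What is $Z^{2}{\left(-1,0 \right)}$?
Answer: $324$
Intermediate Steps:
$J = -2$ ($J = \left(- \frac{1}{2}\right) 4 = -2$)
$Z{\left(z,L \right)} = \left(-2 + z\right) \left(6 + L\right)$ ($Z{\left(z,L \right)} = \left(z - 2\right) \left(L + 6\right) = \left(-2 + z\right) \left(6 + L\right)$)
$Z^{2}{\left(-1,0 \right)} = \left(-12 - 0 + 6 \left(-1\right) + 0 \left(-1\right)\right)^{2} = \left(-12 + 0 - 6 + 0\right)^{2} = \left(-18\right)^{2} = 324$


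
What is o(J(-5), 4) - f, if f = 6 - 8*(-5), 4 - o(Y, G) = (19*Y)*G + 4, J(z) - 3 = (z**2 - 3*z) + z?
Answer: -2934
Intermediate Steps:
J(z) = 3 + z**2 - 2*z (J(z) = 3 + ((z**2 - 3*z) + z) = 3 + (z**2 - 2*z) = 3 + z**2 - 2*z)
o(Y, G) = -19*G*Y (o(Y, G) = 4 - ((19*Y)*G + 4) = 4 - (19*G*Y + 4) = 4 - (4 + 19*G*Y) = 4 + (-4 - 19*G*Y) = -19*G*Y)
f = 46 (f = 6 + 40 = 46)
o(J(-5), 4) - f = -19*4*(3 + (-5)**2 - 2*(-5)) - 1*46 = -19*4*(3 + 25 + 10) - 46 = -19*4*38 - 46 = -2888 - 46 = -2934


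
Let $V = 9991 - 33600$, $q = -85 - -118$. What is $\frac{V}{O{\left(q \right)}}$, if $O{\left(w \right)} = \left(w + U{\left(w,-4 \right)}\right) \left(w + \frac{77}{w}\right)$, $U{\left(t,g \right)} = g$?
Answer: $- \frac{70827}{3074} \approx -23.041$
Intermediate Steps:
$q = 33$ ($q = -85 + 118 = 33$)
$O{\left(w \right)} = \left(-4 + w\right) \left(w + \frac{77}{w}\right)$ ($O{\left(w \right)} = \left(w - 4\right) \left(w + \frac{77}{w}\right) = \left(-4 + w\right) \left(w + \frac{77}{w}\right)$)
$V = -23609$
$\frac{V}{O{\left(q \right)}} = - \frac{23609}{77 + 33^{2} - \frac{308}{33} - 132} = - \frac{23609}{77 + 1089 - \frac{28}{3} - 132} = - \frac{23609}{\frac{3074}{3}} = \left(-23609\right) \frac{3}{3074} = - \frac{70827}{3074}$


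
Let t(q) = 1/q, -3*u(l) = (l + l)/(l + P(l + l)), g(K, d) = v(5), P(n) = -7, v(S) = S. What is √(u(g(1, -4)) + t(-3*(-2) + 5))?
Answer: √1914/33 ≈ 1.3257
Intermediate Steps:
g(K, d) = 5
u(l) = -2*l/(3*(-7 + l)) (u(l) = -(l + l)/(3*(l - 7)) = -2*l/(3*(-7 + l)))
√(u(g(1, -4)) + t(-3*(-2) + 5)) = √(-2*5/(-21 + 3*5) + 1/(-3*(-2) + 5)) = √(-2*5/(-21 + 15) + 1/(6 + 5)) = √(-2*5/(-6) + 1/11) = √(-2*5*(-⅙) + 1/11) = √(5/3 + 1/11) = √(58/33) = √1914/33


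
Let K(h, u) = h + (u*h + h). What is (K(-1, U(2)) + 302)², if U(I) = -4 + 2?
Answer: 91204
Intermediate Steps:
U(I) = -2
K(h, u) = 2*h + h*u (K(h, u) = h + (h*u + h) = h + (h + h*u) = 2*h + h*u)
(K(-1, U(2)) + 302)² = (-(2 - 2) + 302)² = (-1*0 + 302)² = (0 + 302)² = 302² = 91204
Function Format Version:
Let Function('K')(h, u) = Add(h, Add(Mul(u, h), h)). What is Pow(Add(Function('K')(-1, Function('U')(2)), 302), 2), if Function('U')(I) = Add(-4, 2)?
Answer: 91204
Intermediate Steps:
Function('U')(I) = -2
Function('K')(h, u) = Add(Mul(2, h), Mul(h, u)) (Function('K')(h, u) = Add(h, Add(Mul(h, u), h)) = Add(h, Add(h, Mul(h, u))) = Add(Mul(2, h), Mul(h, u)))
Pow(Add(Function('K')(-1, Function('U')(2)), 302), 2) = Pow(Add(Mul(-1, Add(2, -2)), 302), 2) = Pow(Add(Mul(-1, 0), 302), 2) = Pow(Add(0, 302), 2) = Pow(302, 2) = 91204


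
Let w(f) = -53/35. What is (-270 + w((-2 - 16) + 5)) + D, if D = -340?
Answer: -21403/35 ≈ -611.51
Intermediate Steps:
w(f) = -53/35 (w(f) = -53*1/35 = -53/35)
(-270 + w((-2 - 16) + 5)) + D = (-270 - 53/35) - 340 = -9503/35 - 340 = -21403/35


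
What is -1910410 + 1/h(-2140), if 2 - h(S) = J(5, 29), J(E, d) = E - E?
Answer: -3820819/2 ≈ -1.9104e+6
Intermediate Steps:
J(E, d) = 0
h(S) = 2 (h(S) = 2 - 1*0 = 2 + 0 = 2)
-1910410 + 1/h(-2140) = -1910410 + 1/2 = -1910410 + ½ = -3820819/2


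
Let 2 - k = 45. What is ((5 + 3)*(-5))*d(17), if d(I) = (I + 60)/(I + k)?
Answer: 1540/13 ≈ 118.46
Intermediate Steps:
k = -43 (k = 2 - 1*45 = 2 - 45 = -43)
d(I) = (60 + I)/(-43 + I) (d(I) = (I + 60)/(I - 43) = (60 + I)/(-43 + I))
((5 + 3)*(-5))*d(17) = ((5 + 3)*(-5))*((60 + 17)/(-43 + 17)) = (8*(-5))*(77/(-26)) = -(-20)*77/13 = -40*(-77/26) = 1540/13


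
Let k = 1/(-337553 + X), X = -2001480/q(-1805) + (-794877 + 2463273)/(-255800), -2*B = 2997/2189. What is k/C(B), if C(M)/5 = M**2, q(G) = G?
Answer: -88497145135960/69765808720720913001 ≈ -1.2685e-6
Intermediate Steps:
B = -2997/4378 (B = -2997/(2*2189) = -1/2*2997/2189 = -2997/4378 ≈ -0.68456)
X = 25448356461/23085950 (X = -2001480/(-1805) + (-794877 + 2463273)/(-255800) = -2001480*(-1/1805) + 1668396*(-1/255800) = 400296/361 - 417099/63950 = 25448356461/23085950 ≈ 1102.3)
k = -23085950/7767283323889 (k = 1/(-337553 + 25448356461/23085950) = 1/(-7767283323889/23085950) = -23085950/7767283323889 ≈ -2.9722e-6)
C(M) = 5*M**2
k/C(B) = -23085950/(7767283323889*(5*(-2997/4378)**2)) = -23085950/(7767283323889*(5*(8982009/19166884))) = -23085950/(7767283323889*44910045/19166884) = -23085950/7767283323889*19166884/44910045 = -88497145135960/69765808720720913001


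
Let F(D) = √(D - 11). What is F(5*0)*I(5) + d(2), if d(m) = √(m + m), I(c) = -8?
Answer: 2 - 8*I*√11 ≈ 2.0 - 26.533*I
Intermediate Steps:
F(D) = √(-11 + D)
d(m) = √2*√m (d(m) = √(2*m) = √2*√m)
F(5*0)*I(5) + d(2) = √(-11 + 5*0)*(-8) + √2*√2 = √(-11 + 0)*(-8) + 2 = √(-11)*(-8) + 2 = (I*√11)*(-8) + 2 = -8*I*√11 + 2 = 2 - 8*I*√11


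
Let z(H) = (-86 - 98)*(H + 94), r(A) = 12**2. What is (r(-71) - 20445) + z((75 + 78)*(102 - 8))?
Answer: -2683885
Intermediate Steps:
r(A) = 144
z(H) = -17296 - 184*H (z(H) = -184*(94 + H) = -17296 - 184*H)
(r(-71) - 20445) + z((75 + 78)*(102 - 8)) = (144 - 20445) + (-17296 - 184*(75 + 78)*(102 - 8)) = -20301 + (-17296 - 28152*94) = -20301 + (-17296 - 184*14382) = -20301 + (-17296 - 2646288) = -20301 - 2663584 = -2683885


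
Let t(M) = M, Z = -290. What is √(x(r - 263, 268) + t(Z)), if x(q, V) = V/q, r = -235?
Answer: 2*I*√4503414/249 ≈ 17.045*I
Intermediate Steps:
√(x(r - 263, 268) + t(Z)) = √(268/(-235 - 263) - 290) = √(268/(-498) - 290) = √(268*(-1/498) - 290) = √(-134/249 - 290) = √(-72344/249) = 2*I*√4503414/249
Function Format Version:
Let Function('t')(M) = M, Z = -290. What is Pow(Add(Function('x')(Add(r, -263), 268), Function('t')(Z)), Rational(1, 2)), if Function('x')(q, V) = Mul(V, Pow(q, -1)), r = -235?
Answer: Mul(Rational(2, 249), I, Pow(4503414, Rational(1, 2))) ≈ Mul(17.045, I)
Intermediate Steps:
Pow(Add(Function('x')(Add(r, -263), 268), Function('t')(Z)), Rational(1, 2)) = Pow(Add(Mul(268, Pow(Add(-235, -263), -1)), -290), Rational(1, 2)) = Pow(Add(Mul(268, Pow(-498, -1)), -290), Rational(1, 2)) = Pow(Add(Mul(268, Rational(-1, 498)), -290), Rational(1, 2)) = Pow(Add(Rational(-134, 249), -290), Rational(1, 2)) = Pow(Rational(-72344, 249), Rational(1, 2)) = Mul(Rational(2, 249), I, Pow(4503414, Rational(1, 2)))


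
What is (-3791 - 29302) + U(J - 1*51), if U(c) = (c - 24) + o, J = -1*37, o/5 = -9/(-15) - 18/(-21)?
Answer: -232384/7 ≈ -33198.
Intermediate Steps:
o = 51/7 (o = 5*(-9/(-15) - 18/(-21)) = 5*(-9*(-1/15) - 18*(-1/21)) = 5*(⅗ + 6/7) = 5*(51/35) = 51/7 ≈ 7.2857)
J = -37
U(c) = -117/7 + c (U(c) = (c - 24) + 51/7 = (-24 + c) + 51/7 = -117/7 + c)
(-3791 - 29302) + U(J - 1*51) = (-3791 - 29302) + (-117/7 + (-37 - 1*51)) = -33093 + (-117/7 + (-37 - 51)) = -33093 + (-117/7 - 88) = -33093 - 733/7 = -232384/7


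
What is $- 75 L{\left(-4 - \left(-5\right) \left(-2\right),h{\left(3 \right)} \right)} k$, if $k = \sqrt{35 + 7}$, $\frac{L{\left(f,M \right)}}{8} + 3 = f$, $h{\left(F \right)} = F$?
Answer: $10200 \sqrt{42} \approx 66104.0$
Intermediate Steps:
$L{\left(f,M \right)} = -24 + 8 f$
$k = \sqrt{42} \approx 6.4807$
$- 75 L{\left(-4 - \left(-5\right) \left(-2\right),h{\left(3 \right)} \right)} k = - 75 \left(-24 + 8 \left(-4 - \left(-5\right) \left(-2\right)\right)\right) \sqrt{42} = - 75 \left(-24 + 8 \left(-4 - 10\right)\right) \sqrt{42} = - 75 \left(-24 + 8 \left(-14\right)\right) \sqrt{42} = - 75 \left(-24 - 112\right) \sqrt{42} = \left(-75\right) \left(-136\right) \sqrt{42} = 10200 \sqrt{42}$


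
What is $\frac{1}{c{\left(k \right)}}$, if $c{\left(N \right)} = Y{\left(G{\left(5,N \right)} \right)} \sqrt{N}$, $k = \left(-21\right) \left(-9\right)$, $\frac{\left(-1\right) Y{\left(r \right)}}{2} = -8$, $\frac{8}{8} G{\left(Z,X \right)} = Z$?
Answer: $\frac{\sqrt{21}}{1008} \approx 0.0045462$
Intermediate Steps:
$G{\left(Z,X \right)} = Z$
$Y{\left(r \right)} = 16$ ($Y{\left(r \right)} = \left(-2\right) \left(-8\right) = 16$)
$k = 189$
$c{\left(N \right)} = 16 \sqrt{N}$
$\frac{1}{c{\left(k \right)}} = \frac{1}{16 \sqrt{189}} = \frac{1}{16 \cdot 3 \sqrt{21}} = \frac{1}{48 \sqrt{21}} = \frac{\sqrt{21}}{1008}$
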